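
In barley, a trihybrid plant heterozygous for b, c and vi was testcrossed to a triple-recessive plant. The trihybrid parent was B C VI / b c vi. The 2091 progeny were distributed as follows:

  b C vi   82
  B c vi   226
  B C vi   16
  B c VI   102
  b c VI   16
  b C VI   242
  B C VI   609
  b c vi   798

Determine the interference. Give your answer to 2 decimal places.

The two rarest classes, B C vi and b c VI, are the double crossovers. Comparing them with the parentals, only the vi allele has switched, so vi is the middle locus and the order is b – vi – c.
b–vi: (468 + 32)/2091 = 0.2391; vi–c: (184 + 32)/2091 = 0.1033.
Expected DCO frequency = 0.2391 × 0.1033 ≈ 0.02470; observed = 32/2091 ≈ 0.01530.
Coefficient of coincidence = 0.01530/0.02470 ≈ 0.62; interference = 1 − 0.62 = 0.38.

0.38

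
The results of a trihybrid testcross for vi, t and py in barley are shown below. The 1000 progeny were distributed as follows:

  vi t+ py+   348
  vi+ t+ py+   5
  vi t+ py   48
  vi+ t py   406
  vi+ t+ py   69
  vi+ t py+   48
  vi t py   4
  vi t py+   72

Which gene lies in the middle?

vi

The two most frequent reciprocal classes, vi t+ py+ and vi+ t py, are the parental types, so the F1 was vi t+ py+ / vi+ t py.
The two rarest classes, vi+ t+ py+ and vi t py, are the double crossovers. Comparing them with the parentals, only the vi allele has switched, so vi is the middle locus and the order is t – vi – py.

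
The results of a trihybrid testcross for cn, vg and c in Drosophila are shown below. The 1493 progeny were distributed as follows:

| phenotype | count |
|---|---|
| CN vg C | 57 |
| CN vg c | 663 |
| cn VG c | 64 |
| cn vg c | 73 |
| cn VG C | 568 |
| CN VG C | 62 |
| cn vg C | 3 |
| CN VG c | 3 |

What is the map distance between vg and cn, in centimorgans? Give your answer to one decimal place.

9.4 centimorgans

The two most frequent reciprocal classes, CN vg c and cn VG C, are the parental types, so the F1 was CN vg c / cn VG C.
The two rarest classes, CN VG c and cn vg C, are the double crossovers. Comparing them with the parentals, only the vg allele has switched, so vg is the middle locus and the order is cn – vg – c.
Crossovers in the cn–vg interval produce the single-crossover classes cn vg c and CN VG C (73 + 62 = 135) plus the double crossovers (6).
RF(cn–vg) = (135 + 6) / 1493 = 141/1493 = 0.0944 → 9.4 centimorgans.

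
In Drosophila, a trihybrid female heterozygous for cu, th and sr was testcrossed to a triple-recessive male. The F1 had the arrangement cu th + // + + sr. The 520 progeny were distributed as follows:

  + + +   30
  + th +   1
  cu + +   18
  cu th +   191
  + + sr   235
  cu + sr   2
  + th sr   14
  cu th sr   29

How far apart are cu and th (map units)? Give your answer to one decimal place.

6.7 map units

The two rarest classes, + th + and cu + sr, are the double crossovers. Comparing them with the parentals, only the cu allele has switched, so cu is the middle locus and the order is th – cu – sr.
Crossovers in the th–cu interval produce the single-crossover classes cu + + and + th sr (18 + 14 = 32) plus the double crossovers (3).
RF(th–cu) = (32 + 3) / 520 = 35/520 = 0.0673 → 6.7 map units.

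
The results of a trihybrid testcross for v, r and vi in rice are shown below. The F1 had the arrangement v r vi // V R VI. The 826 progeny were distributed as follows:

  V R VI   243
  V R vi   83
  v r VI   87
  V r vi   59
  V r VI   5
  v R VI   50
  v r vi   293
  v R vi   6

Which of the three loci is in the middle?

The two rarest classes, v R vi and V r VI, are the double crossovers. Comparing them with the parentals, only the r allele has switched, so r is the middle locus and the order is v – r – vi.

r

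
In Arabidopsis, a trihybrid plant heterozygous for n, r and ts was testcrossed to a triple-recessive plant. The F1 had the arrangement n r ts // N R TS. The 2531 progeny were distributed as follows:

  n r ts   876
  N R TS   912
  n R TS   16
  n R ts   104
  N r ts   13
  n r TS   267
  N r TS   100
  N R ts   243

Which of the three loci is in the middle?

The two rarest classes, N r ts and n R TS, are the double crossovers. Comparing them with the parentals, only the n allele has switched, so n is the middle locus and the order is ts – n – r.

n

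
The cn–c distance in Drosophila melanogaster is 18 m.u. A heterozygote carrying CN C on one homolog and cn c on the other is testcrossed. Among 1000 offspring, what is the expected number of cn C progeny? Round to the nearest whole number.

90

A map distance of 18 m.u. corresponds to a recombination frequency of 0.180.
The F1 is CN C / cn c, so cn C is a recombinant gamete class with expected frequency r/2 = 0.180/2 = 0.0900.
Expected number = 0.0900 × 1000 = 90.00 ≈ 90.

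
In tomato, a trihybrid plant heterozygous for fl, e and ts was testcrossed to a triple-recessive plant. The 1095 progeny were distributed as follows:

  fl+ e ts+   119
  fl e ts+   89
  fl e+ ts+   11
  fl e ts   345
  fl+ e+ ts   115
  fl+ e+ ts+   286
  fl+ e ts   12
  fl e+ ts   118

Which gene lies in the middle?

The two most frequent reciprocal classes, fl e ts and fl+ e+ ts+, are the parental types, so the F1 was fl e ts / fl+ e+ ts+.
The two rarest classes, fl+ e ts and fl e+ ts+, are the double crossovers. Comparing them with the parentals, only the fl allele has switched, so fl is the middle locus and the order is ts – fl – e.

fl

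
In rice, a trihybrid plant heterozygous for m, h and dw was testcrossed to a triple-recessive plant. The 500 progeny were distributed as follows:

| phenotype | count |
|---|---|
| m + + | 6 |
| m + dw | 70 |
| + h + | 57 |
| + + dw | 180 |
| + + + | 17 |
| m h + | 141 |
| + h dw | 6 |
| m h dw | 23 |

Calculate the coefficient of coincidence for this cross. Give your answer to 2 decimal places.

The two most frequent reciprocal classes, + + dw and m h +, are the parental types, so the F1 was + + dw / m h +.
The two rarest classes, + h dw and m + +, are the double crossovers. Comparing them with the parentals, only the h allele has switched, so h is the middle locus and the order is dw – h – m.
dw–h: (40 + 12)/500 = 0.1040; h–m: (127 + 12)/500 = 0.2780.
Expected DCO frequency = 0.1040 × 0.2780 ≈ 0.02891; observed = 12/500 ≈ 0.02400.
Coefficient of coincidence = 0.02400/0.02891 ≈ 0.83.

0.83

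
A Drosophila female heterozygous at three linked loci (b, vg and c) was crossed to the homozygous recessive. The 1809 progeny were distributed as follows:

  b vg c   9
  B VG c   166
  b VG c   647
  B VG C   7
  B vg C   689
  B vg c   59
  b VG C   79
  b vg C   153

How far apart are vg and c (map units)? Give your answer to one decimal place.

8.5 map units

The two most frequent reciprocal classes, b VG c and B vg C, are the parental types, so the F1 was b VG c / B vg C.
The two rarest classes, b vg c and B VG C, are the double crossovers. Comparing them with the parentals, only the vg allele has switched, so vg is the middle locus and the order is c – vg – b.
Crossovers in the c–vg interval produce the single-crossover classes b VG C and B vg c (79 + 59 = 138) plus the double crossovers (16).
RF(c–vg) = (138 + 16) / 1809 = 154/1809 = 0.0851 → 8.5 map units.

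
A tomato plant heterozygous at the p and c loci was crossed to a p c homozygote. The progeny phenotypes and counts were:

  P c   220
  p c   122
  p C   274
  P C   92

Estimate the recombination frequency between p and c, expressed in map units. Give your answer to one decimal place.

The two most frequent classes, P c (220) and p C (274), are the parental types, so the F1 was P c / p C.
The recombinant classes are P C and p c: 92 + 122 = 214.
Recombination frequency = 214/708 = 0.3023 ≈ 30.2%, i.e. 30.2 map units.

30.2 map units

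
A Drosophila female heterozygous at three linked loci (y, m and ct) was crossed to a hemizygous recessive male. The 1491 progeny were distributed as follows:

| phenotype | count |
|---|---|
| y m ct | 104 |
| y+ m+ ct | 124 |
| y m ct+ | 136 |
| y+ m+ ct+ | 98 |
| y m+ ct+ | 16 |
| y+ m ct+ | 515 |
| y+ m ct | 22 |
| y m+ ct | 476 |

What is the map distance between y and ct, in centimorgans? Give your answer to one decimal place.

20.0 centimorgans

The two most frequent reciprocal classes, y m+ ct and y+ m ct+, are the parental types, so the F1 was y m+ ct / y+ m ct+.
The two rarest classes, y m+ ct+ and y+ m ct, are the double crossovers. Comparing them with the parentals, only the ct allele has switched, so ct is the middle locus and the order is y – ct – m.
Crossovers in the y–ct interval produce the single-crossover classes y+ m+ ct and y m ct+ (124 + 136 = 260) plus the double crossovers (38).
RF(y–ct) = (260 + 38) / 1491 = 298/1491 = 0.1999 → 20.0 centimorgans.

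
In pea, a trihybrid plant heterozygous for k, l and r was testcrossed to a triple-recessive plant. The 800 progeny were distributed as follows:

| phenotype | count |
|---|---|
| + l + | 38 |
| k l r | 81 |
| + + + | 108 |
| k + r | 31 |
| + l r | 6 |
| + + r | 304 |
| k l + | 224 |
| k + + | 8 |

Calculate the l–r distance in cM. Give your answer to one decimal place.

25.4 cM

The two most frequent reciprocal classes, k l + and + + r, are the parental types, so the F1 was k l + / + + r.
The two rarest classes, k + + and + l r, are the double crossovers. Comparing them with the parentals, only the l allele has switched, so l is the middle locus and the order is k – l – r.
Crossovers in the l–r interval produce the single-crossover classes k l r and + + + (81 + 108 = 189) plus the double crossovers (14).
RF(l–r) = (189 + 14) / 800 = 203/800 = 0.2537 → 25.4 cM.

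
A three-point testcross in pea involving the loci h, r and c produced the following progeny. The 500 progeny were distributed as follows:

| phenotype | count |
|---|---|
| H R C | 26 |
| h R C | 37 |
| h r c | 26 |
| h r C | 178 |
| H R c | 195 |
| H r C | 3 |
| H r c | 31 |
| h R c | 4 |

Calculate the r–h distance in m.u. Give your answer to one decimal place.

15.0 m.u.

The two most frequent reciprocal classes, H R c and h r C, are the parental types, so the F1 was H R c / h r C.
The two rarest classes, h R c and H r C, are the double crossovers. Comparing them with the parentals, only the h allele has switched, so h is the middle locus and the order is r – h – c.
Crossovers in the r–h interval produce the single-crossover classes H r c and h R C (31 + 37 = 68) plus the double crossovers (7).
RF(r–h) = (68 + 7) / 500 = 75/500 = 0.1500 → 15.0 m.u.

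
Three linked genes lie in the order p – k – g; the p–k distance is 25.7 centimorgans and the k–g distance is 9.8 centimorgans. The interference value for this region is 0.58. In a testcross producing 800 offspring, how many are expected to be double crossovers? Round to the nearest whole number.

Map distances give recombination frequencies of 0.257 and 0.098 for the two intervals.
With interference 0.58 (so coincidence = 0.42), expected double-crossover frequency = 0.257 × 0.098 × 0.42 = 0.01058.
Expected number = 0.01058 × 800 = 8.46 ≈ 8.

8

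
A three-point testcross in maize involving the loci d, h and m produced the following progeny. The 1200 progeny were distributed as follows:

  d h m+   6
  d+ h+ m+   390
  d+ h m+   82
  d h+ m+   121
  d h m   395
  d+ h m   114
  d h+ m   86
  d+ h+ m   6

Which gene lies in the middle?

m

The two most frequent reciprocal classes, d+ h+ m+ and d h m, are the parental types, so the F1 was d+ h+ m+ / d h m.
The two rarest classes, d+ h+ m and d h m+, are the double crossovers. Comparing them with the parentals, only the m allele has switched, so m is the middle locus and the order is d – m – h.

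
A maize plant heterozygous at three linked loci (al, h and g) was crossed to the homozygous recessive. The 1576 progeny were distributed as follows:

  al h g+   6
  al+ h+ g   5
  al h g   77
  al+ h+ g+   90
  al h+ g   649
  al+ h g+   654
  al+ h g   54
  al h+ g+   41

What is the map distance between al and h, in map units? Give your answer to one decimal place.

11.3 map units

The two most frequent reciprocal classes, al+ h g+ and al h+ g, are the parental types, so the F1 was al+ h g+ / al h+ g.
The two rarest classes, al h g+ and al+ h+ g, are the double crossovers. Comparing them with the parentals, only the al allele has switched, so al is the middle locus and the order is g – al – h.
Crossovers in the al–h interval produce the single-crossover classes al+ h+ g+ and al h g (90 + 77 = 167) plus the double crossovers (11).
RF(al–h) = (167 + 11) / 1576 = 178/1576 = 0.1129 → 11.3 map units.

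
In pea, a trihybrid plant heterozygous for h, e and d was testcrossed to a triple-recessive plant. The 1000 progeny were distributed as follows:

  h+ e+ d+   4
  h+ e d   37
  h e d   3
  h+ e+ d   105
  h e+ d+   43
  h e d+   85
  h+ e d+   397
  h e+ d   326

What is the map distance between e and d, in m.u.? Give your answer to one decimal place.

The two most frequent reciprocal classes, h e+ d and h+ e d+, are the parental types, so the F1 was h e+ d / h+ e d+.
The two rarest classes, h e d and h+ e+ d+, are the double crossovers. Comparing them with the parentals, only the e allele has switched, so e is the middle locus and the order is d – e – h.
Crossovers in the d–e interval produce the single-crossover classes h e+ d+ and h+ e d (43 + 37 = 80) plus the double crossovers (7).
RF(d–e) = (80 + 7) / 1000 = 87/1000 = 0.0870 → 8.7 m.u.

8.7 m.u.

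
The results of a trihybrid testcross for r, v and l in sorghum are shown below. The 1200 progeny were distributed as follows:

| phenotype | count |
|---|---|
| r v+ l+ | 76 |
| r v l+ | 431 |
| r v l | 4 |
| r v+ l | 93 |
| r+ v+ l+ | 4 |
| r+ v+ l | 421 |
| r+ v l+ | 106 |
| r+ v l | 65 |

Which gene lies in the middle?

The two most frequent reciprocal classes, r+ v+ l and r v l+, are the parental types, so the F1 was r+ v+ l / r v l+.
The two rarest classes, r+ v+ l+ and r v l, are the double crossovers. Comparing them with the parentals, only the l allele has switched, so l is the middle locus and the order is r – l – v.

l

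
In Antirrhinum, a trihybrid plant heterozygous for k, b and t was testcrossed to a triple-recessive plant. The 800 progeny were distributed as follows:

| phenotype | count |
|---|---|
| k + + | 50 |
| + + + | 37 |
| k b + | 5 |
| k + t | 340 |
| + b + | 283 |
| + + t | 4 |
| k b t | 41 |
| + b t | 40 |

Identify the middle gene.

k

The two most frequent reciprocal classes, + b + and k + t, are the parental types, so the F1 was + b + / k + t.
The two rarest classes, k b + and + + t, are the double crossovers. Comparing them with the parentals, only the k allele has switched, so k is the middle locus and the order is b – k – t.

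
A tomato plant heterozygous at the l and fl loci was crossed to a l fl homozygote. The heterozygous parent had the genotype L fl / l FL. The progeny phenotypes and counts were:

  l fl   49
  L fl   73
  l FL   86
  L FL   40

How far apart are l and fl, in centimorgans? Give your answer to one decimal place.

The recombinant classes are L FL and l fl: 40 + 49 = 89.
Recombination frequency = 89/248 = 0.3589 ≈ 35.9%, i.e. 35.9 centimorgans.

35.9 centimorgans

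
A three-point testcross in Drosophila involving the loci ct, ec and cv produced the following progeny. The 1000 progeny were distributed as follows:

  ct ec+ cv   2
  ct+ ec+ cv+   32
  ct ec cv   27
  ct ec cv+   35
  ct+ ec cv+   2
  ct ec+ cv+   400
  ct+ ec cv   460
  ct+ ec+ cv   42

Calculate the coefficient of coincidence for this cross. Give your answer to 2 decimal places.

The two most frequent reciprocal classes, ct+ ec cv and ct ec+ cv+, are the parental types, so the F1 was ct+ ec cv / ct ec+ cv+.
The two rarest classes, ct+ ec cv+ and ct ec+ cv, are the double crossovers. Comparing them with the parentals, only the cv allele has switched, so cv is the middle locus and the order is ct – cv – ec.
ct–cv: (59 + 4)/1000 = 0.0630; cv–ec: (77 + 4)/1000 = 0.0810.
Expected DCO frequency = 0.0630 × 0.0810 ≈ 0.00510; observed = 4/1000 ≈ 0.00400.
Coefficient of coincidence = 0.00400/0.00510 ≈ 0.78.

0.78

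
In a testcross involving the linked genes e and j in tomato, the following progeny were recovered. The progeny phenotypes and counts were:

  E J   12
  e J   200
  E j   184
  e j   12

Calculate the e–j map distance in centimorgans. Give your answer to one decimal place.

The two most frequent classes, E j (184) and e J (200), are the parental types, so the F1 was E j / e J.
The recombinant classes are E J and e j: 12 + 12 = 24.
Recombination frequency = 24/408 = 0.0588 ≈ 5.9%, i.e. 5.9 centimorgans.

5.9 centimorgans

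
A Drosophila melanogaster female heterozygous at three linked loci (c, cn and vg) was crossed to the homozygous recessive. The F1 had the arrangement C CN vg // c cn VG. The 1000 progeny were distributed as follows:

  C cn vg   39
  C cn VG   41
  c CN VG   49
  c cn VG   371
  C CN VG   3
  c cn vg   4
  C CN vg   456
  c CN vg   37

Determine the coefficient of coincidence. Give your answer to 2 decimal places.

The two rarest classes, C CN VG and c cn vg, are the double crossovers. Comparing them with the parentals, only the vg allele has switched, so vg is the middle locus and the order is c – vg – cn.
c–vg: (78 + 7)/1000 = 0.0850; vg–cn: (88 + 7)/1000 = 0.0950.
Expected DCO frequency = 0.0850 × 0.0950 ≈ 0.00808; observed = 7/1000 ≈ 0.00700.
Coefficient of coincidence = 0.00700/0.00808 ≈ 0.87.

0.87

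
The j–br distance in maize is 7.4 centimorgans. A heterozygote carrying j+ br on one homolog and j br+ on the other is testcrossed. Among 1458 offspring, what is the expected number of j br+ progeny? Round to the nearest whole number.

A map distance of 7.4 centimorgans corresponds to a recombination frequency of 0.074.
The F1 is j+ br / j br+, so j br+ is a parental gamete class with expected frequency (1 − r)/2 = 0.926/2 = 0.4630.
Expected number = 0.4630 × 1458 = 675.05 ≈ 675.

675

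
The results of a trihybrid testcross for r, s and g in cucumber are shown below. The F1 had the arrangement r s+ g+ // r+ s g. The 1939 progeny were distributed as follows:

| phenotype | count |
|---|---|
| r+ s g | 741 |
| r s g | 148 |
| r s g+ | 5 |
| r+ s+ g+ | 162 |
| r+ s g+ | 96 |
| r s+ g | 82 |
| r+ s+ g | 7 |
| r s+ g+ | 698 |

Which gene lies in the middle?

s

The two rarest classes, r s g+ and r+ s+ g, are the double crossovers. Comparing them with the parentals, only the s allele has switched, so s is the middle locus and the order is g – s – r.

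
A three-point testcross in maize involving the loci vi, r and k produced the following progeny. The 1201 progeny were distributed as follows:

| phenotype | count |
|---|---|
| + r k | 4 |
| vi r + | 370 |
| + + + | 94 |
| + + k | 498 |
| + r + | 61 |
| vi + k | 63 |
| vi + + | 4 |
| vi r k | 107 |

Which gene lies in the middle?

The two most frequent reciprocal classes, + + k and vi r +, are the parental types, so the F1 was + + k / vi r +.
The two rarest classes, + r k and vi + +, are the double crossovers. Comparing them with the parentals, only the r allele has switched, so r is the middle locus and the order is vi – r – k.

r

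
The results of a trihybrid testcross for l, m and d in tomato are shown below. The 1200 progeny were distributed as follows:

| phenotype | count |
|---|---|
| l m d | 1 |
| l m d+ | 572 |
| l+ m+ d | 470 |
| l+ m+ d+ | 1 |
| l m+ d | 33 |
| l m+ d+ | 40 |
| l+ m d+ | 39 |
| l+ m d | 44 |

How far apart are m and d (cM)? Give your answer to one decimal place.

The two most frequent reciprocal classes, l+ m+ d and l m d+, are the parental types, so the F1 was l+ m+ d / l m d+.
The two rarest classes, l+ m+ d+ and l m d, are the double crossovers. Comparing them with the parentals, only the d allele has switched, so d is the middle locus and the order is m – d – l.
Crossovers in the m–d interval produce the single-crossover classes l+ m d and l m+ d+ (44 + 40 = 84) plus the double crossovers (2).
RF(m–d) = (84 + 2) / 1200 = 86/1200 = 0.0717 → 7.2 cM.

7.2 cM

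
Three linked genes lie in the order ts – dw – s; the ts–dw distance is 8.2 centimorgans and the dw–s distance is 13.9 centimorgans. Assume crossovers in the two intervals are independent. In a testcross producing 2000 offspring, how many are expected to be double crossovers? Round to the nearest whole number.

Map distances give recombination frequencies of 0.082 and 0.139 for the two intervals.
With no interference, expected double-crossover frequency = 0.082 × 0.139 = 0.01140.
Expected number = 0.01140 × 2000 = 22.80 ≈ 23.

23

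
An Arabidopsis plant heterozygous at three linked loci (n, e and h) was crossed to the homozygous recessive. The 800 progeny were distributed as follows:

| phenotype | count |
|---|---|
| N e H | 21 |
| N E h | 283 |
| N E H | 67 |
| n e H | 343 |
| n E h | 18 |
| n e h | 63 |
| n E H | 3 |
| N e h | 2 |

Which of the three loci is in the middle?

The two most frequent reciprocal classes, n e H and N E h, are the parental types, so the F1 was n e H / N E h.
The two rarest classes, n E H and N e h, are the double crossovers. Comparing them with the parentals, only the e allele has switched, so e is the middle locus and the order is h – e – n.

e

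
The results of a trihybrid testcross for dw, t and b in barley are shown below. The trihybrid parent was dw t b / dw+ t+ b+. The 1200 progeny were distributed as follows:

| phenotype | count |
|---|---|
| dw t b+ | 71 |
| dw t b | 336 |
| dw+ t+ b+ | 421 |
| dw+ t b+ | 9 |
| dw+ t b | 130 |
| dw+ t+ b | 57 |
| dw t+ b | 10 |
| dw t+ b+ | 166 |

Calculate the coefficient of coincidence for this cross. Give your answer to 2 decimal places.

0.49

The two rarest classes, dw t+ b and dw+ t b+, are the double crossovers. Comparing them with the parentals, only the t allele has switched, so t is the middle locus and the order is dw – t – b.
dw–t: (296 + 19)/1200 = 0.2625; t–b: (128 + 19)/1200 = 0.1225.
Expected DCO frequency = 0.2625 × 0.1225 ≈ 0.03216; observed = 19/1200 ≈ 0.01583.
Coefficient of coincidence = 0.01583/0.03216 ≈ 0.49.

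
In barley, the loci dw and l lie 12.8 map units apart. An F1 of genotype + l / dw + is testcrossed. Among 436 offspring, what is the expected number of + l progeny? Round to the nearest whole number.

190

A map distance of 12.8 map units corresponds to a recombination frequency of 0.128.
The F1 is + l / dw +, so + l is a parental gamete class with expected frequency (1 − r)/2 = 0.872/2 = 0.4360.
Expected number = 0.4360 × 436 = 190.10 ≈ 190.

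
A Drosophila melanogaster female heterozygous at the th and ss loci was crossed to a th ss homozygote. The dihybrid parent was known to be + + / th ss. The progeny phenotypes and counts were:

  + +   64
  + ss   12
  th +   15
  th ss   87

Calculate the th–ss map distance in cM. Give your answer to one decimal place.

15.2 cM

The recombinant classes are + ss and th +: 12 + 15 = 27.
Recombination frequency = 27/178 = 0.1517 ≈ 15.2%, i.e. 15.2 cM.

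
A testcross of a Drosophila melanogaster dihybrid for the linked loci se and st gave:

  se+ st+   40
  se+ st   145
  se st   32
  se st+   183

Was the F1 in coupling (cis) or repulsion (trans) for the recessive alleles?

trans

The two most frequent classes are se+ st (145) and se st+ (183); these are the parental (non-recombinant) types.
So the F1 carried se+ st on one chromosome and se st+ on the other — the recessive alleles are on opposite chromosomes (trans / repulsion).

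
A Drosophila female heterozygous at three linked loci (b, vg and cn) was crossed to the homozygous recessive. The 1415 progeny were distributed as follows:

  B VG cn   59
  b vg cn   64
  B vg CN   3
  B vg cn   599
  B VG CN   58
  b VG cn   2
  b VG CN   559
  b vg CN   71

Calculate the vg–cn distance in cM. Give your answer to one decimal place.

9.5 cM

The two most frequent reciprocal classes, b VG CN and B vg cn, are the parental types, so the F1 was b VG CN / B vg cn.
The two rarest classes, b VG cn and B vg CN, are the double crossovers. Comparing them with the parentals, only the cn allele has switched, so cn is the middle locus and the order is b – cn – vg.
Crossovers in the cn–vg interval produce the single-crossover classes b vg CN and B VG cn (71 + 59 = 130) plus the double crossovers (5).
RF(cn–vg) = (130 + 5) / 1415 = 135/1415 = 0.0954 → 9.5 cM.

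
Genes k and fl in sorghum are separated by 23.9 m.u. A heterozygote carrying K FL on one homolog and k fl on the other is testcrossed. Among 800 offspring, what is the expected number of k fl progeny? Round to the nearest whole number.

A map distance of 23.9 m.u. corresponds to a recombination frequency of 0.239.
The F1 is K FL / k fl, so k fl is a parental gamete class with expected frequency (1 − r)/2 = 0.761/2 = 0.3805.
Expected number = 0.3805 × 800 = 304.40 ≈ 304.

304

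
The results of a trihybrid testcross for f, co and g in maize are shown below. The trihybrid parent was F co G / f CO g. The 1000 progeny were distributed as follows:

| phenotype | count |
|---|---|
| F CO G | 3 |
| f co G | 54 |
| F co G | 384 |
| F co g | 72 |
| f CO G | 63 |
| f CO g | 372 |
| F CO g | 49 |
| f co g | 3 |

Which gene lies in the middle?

co

The two rarest classes, F CO G and f co g, are the double crossovers. Comparing them with the parentals, only the co allele has switched, so co is the middle locus and the order is f – co – g.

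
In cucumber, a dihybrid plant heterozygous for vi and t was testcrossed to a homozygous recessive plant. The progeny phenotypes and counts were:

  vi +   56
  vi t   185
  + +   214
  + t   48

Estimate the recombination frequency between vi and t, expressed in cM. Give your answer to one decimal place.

The two most frequent classes, + + (214) and vi t (185), are the parental types, so the F1 was + + / vi t.
The recombinant classes are + t and vi +: 48 + 56 = 104.
Recombination frequency = 104/503 = 0.2068 ≈ 20.7%, i.e. 20.7 cM.

20.7 cM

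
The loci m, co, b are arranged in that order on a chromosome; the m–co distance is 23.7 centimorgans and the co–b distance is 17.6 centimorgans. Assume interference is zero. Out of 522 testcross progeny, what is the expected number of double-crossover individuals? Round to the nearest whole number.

Map distances give recombination frequencies of 0.237 and 0.176 for the two intervals.
With no interference, expected double-crossover frequency = 0.237 × 0.176 = 0.04171.
Expected number = 0.04171 × 522 = 21.77 ≈ 22.

22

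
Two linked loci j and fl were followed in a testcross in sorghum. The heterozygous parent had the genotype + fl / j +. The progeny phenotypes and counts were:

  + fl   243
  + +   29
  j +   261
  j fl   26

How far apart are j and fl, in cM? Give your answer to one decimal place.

9.8 cM

The recombinant classes are + + and j fl: 29 + 26 = 55.
Recombination frequency = 55/559 = 0.0984 ≈ 9.8%, i.e. 9.8 cM.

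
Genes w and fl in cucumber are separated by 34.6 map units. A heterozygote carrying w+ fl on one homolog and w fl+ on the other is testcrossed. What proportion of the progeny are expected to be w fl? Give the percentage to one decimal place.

A map distance of 34.6 map units corresponds to a recombination frequency of 0.346.
The F1 is w+ fl / w fl+, so w fl is a recombinant gamete class with expected frequency r/2 = 0.346/2 = 0.1730.
That is 0.1730 = 17.3% of the progeny.

17.3%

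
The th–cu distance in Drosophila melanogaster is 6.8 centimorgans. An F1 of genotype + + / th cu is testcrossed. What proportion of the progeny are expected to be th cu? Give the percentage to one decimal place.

46.6%

A map distance of 6.8 centimorgans corresponds to a recombination frequency of 0.068.
The F1 is + + / th cu, so th cu is a parental gamete class with expected frequency (1 − r)/2 = 0.932/2 = 0.4660.
That is 0.4660 = 46.6% of the progeny.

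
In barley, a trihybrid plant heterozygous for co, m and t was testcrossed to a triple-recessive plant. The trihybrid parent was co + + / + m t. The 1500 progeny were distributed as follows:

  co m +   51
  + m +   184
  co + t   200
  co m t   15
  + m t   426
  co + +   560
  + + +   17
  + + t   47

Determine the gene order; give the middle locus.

co

The two rarest classes, + + + and co m t, are the double crossovers. Comparing them with the parentals, only the co allele has switched, so co is the middle locus and the order is t – co – m.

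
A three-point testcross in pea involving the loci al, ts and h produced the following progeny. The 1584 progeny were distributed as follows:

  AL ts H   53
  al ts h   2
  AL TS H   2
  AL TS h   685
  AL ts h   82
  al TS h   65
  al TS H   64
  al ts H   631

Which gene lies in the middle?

h

The two most frequent reciprocal classes, al ts H and AL TS h, are the parental types, so the F1 was al ts H / AL TS h.
The two rarest classes, al ts h and AL TS H, are the double crossovers. Comparing them with the parentals, only the h allele has switched, so h is the middle locus and the order is al – h – ts.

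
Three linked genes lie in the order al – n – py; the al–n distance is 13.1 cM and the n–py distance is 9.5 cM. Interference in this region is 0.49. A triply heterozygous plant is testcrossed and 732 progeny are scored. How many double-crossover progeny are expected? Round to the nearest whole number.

Map distances give recombination frequencies of 0.131 and 0.095 for the two intervals.
With interference 0.49 (so coincidence = 0.51), expected double-crossover frequency = 0.131 × 0.095 × 0.51 = 0.00635.
Expected number = 0.00635 × 732 = 4.65 ≈ 5.

5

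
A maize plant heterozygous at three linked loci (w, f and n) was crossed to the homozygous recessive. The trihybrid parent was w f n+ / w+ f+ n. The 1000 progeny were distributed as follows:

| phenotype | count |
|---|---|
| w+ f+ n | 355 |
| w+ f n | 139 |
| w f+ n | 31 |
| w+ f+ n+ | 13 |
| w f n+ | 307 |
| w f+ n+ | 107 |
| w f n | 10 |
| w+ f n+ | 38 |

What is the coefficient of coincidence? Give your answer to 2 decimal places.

0.93

The two rarest classes, w f n and w+ f+ n+, are the double crossovers. Comparing them with the parentals, only the n allele has switched, so n is the middle locus and the order is w – n – f.
w–n: (69 + 23)/1000 = 0.0920; n–f: (246 + 23)/1000 = 0.2690.
Expected DCO frequency = 0.0920 × 0.2690 ≈ 0.02475; observed = 23/1000 ≈ 0.02300.
Coefficient of coincidence = 0.02300/0.02475 ≈ 0.93.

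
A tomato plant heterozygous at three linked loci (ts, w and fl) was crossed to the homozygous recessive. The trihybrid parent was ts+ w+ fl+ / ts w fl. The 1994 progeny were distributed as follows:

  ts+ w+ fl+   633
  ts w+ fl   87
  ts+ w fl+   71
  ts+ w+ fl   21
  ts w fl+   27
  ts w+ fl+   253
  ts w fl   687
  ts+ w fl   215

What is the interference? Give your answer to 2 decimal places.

The two rarest classes, ts+ w+ fl and ts w fl+, are the double crossovers. Comparing them with the parentals, only the fl allele has switched, so fl is the middle locus and the order is w – fl – ts.
w–fl: (158 + 48)/1994 = 0.1033; fl–ts: (468 + 48)/1994 = 0.2588.
Expected DCO frequency = 0.1033 × 0.2588 ≈ 0.02673; observed = 48/1994 ≈ 0.02407.
Coefficient of coincidence = 0.02407/0.02673 ≈ 0.90; interference = 1 − 0.90 = 0.10.

0.10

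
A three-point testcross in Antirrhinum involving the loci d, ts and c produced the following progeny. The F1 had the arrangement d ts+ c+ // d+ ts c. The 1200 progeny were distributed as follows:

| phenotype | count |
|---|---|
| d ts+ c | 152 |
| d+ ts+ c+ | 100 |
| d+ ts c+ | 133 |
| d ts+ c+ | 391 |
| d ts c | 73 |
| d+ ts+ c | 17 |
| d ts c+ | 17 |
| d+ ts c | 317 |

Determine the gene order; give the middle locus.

The two rarest classes, d ts c+ and d+ ts+ c, are the double crossovers. Comparing them with the parentals, only the ts allele has switched, so ts is the middle locus and the order is d – ts – c.

ts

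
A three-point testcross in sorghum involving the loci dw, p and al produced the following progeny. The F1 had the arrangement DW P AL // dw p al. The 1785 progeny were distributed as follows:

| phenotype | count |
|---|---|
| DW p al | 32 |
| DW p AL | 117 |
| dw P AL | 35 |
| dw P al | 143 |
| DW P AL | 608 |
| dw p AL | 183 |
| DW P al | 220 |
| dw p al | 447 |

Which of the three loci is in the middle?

dw

The two rarest classes, dw P AL and DW p al, are the double crossovers. Comparing them with the parentals, only the dw allele has switched, so dw is the middle locus and the order is p – dw – al.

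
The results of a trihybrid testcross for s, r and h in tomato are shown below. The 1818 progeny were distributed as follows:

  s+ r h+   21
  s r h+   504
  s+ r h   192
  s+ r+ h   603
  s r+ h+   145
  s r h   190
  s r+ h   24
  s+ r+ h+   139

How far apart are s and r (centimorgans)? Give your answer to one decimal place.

21.0 centimorgans

The two most frequent reciprocal classes, s+ r+ h and s r h+, are the parental types, so the F1 was s+ r+ h / s r h+.
The two rarest classes, s r+ h and s+ r h+, are the double crossovers. Comparing them with the parentals, only the s allele has switched, so s is the middle locus and the order is r – s – h.
Crossovers in the r–s interval produce the single-crossover classes s+ r h and s r+ h+ (192 + 145 = 337) plus the double crossovers (45).
RF(r–s) = (337 + 45) / 1818 = 382/1818 = 0.2101 → 21.0 centimorgans.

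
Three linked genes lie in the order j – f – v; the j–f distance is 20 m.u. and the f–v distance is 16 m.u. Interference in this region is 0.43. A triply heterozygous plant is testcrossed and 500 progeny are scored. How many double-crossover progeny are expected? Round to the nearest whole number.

Map distances give recombination frequencies of 0.200 and 0.160 for the two intervals.
With interference 0.43 (so coincidence = 0.57), expected double-crossover frequency = 0.200 × 0.160 × 0.57 = 0.01824.
Expected number = 0.01824 × 500 = 9.12 ≈ 9.

9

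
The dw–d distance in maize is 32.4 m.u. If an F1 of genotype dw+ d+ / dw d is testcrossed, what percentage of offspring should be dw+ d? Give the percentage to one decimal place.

A map distance of 32.4 m.u. corresponds to a recombination frequency of 0.324.
The F1 is dw+ d+ / dw d, so dw+ d is a recombinant gamete class with expected frequency r/2 = 0.324/2 = 0.1620.
That is 0.1620 = 16.2% of the progeny.

16.2%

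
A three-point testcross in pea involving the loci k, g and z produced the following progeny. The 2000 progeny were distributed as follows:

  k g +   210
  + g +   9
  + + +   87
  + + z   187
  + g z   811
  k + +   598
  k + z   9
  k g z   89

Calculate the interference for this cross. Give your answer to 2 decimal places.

0.55

The two most frequent reciprocal classes, k + + and + g z, are the parental types, so the F1 was k + + / + g z.
The two rarest classes, k + z and + g +, are the double crossovers. Comparing them with the parentals, only the z allele has switched, so z is the middle locus and the order is g – z – k.
g–z: (397 + 18)/2000 = 0.2075; z–k: (176 + 18)/2000 = 0.0970.
Expected DCO frequency = 0.2075 × 0.0970 ≈ 0.02013; observed = 18/2000 ≈ 0.00900.
Coefficient of coincidence = 0.00900/0.02013 ≈ 0.45; interference = 1 − 0.45 = 0.55.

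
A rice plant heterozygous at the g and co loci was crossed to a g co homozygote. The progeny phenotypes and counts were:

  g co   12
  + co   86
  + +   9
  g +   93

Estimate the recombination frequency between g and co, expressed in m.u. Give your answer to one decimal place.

10.5 m.u.

The two most frequent classes, + co (86) and g + (93), are the parental types, so the F1 was + co / g +.
The recombinant classes are + + and g co: 9 + 12 = 21.
Recombination frequency = 21/200 = 0.1050 ≈ 10.5%, i.e. 10.5 m.u.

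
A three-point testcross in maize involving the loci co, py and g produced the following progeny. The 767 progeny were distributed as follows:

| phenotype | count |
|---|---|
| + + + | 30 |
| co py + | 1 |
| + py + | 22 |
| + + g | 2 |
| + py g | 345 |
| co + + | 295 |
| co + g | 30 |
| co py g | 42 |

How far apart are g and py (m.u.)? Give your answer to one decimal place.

7.2 m.u.

The two most frequent reciprocal classes, + py g and co + +, are the parental types, so the F1 was + py g / co + +.
The two rarest classes, + + g and co py +, are the double crossovers. Comparing them with the parentals, only the py allele has switched, so py is the middle locus and the order is co – py – g.
Crossovers in the py–g interval produce the single-crossover classes + py + and co + g (22 + 30 = 52) plus the double crossovers (3).
RF(py–g) = (52 + 3) / 767 = 55/767 = 0.0717 → 7.2 m.u.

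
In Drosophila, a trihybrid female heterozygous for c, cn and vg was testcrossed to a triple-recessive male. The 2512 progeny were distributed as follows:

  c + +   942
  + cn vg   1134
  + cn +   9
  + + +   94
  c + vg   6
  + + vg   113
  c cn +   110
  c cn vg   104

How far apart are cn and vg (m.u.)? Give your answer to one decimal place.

9.5 m.u.

The two most frequent reciprocal classes, + cn vg and c + +, are the parental types, so the F1 was + cn vg / c + +.
The two rarest classes, + cn + and c + vg, are the double crossovers. Comparing them with the parentals, only the vg allele has switched, so vg is the middle locus and the order is c – vg – cn.
Crossovers in the vg–cn interval produce the single-crossover classes + + vg and c cn + (113 + 110 = 223) plus the double crossovers (15).
RF(vg–cn) = (223 + 15) / 2512 = 238/2512 = 0.0947 → 9.5 m.u.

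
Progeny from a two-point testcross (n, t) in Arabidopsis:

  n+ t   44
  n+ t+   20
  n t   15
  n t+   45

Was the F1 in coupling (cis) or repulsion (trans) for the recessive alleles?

The two most frequent classes are n+ t (44) and n t+ (45); these are the parental (non-recombinant) types.
So the F1 carried n+ t on one chromosome and n t+ on the other — the recessive alleles are on opposite chromosomes (trans / repulsion).

trans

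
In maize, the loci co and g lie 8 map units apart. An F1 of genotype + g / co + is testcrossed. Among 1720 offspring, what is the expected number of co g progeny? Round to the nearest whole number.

69

A map distance of 8 map units corresponds to a recombination frequency of 0.080.
The F1 is + g / co +, so co g is a recombinant gamete class with expected frequency r/2 = 0.080/2 = 0.0400.
Expected number = 0.0400 × 1720 = 68.80 ≈ 69.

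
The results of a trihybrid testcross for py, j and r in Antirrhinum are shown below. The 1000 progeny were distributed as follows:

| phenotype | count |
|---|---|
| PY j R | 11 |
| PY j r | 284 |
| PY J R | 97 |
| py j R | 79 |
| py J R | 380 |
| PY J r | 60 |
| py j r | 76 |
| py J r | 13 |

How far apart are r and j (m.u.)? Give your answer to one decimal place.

The two most frequent reciprocal classes, PY j r and py J R, are the parental types, so the F1 was PY j r / py J R.
The two rarest classes, PY j R and py J r, are the double crossovers. Comparing them with the parentals, only the r allele has switched, so r is the middle locus and the order is py – r – j.
Crossovers in the r–j interval produce the single-crossover classes PY J r and py j R (60 + 79 = 139) plus the double crossovers (24).
RF(r–j) = (139 + 24) / 1000 = 163/1000 = 0.1630 → 16.3 m.u.

16.3 m.u.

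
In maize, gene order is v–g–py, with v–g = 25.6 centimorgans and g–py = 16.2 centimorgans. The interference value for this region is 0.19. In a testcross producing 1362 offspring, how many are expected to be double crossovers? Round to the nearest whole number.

46

Map distances give recombination frequencies of 0.256 and 0.162 for the two intervals.
With interference 0.19 (so coincidence = 0.81), expected double-crossover frequency = 0.256 × 0.162 × 0.81 = 0.03359.
Expected number = 0.03359 × 1362 = 45.75 ≈ 46.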